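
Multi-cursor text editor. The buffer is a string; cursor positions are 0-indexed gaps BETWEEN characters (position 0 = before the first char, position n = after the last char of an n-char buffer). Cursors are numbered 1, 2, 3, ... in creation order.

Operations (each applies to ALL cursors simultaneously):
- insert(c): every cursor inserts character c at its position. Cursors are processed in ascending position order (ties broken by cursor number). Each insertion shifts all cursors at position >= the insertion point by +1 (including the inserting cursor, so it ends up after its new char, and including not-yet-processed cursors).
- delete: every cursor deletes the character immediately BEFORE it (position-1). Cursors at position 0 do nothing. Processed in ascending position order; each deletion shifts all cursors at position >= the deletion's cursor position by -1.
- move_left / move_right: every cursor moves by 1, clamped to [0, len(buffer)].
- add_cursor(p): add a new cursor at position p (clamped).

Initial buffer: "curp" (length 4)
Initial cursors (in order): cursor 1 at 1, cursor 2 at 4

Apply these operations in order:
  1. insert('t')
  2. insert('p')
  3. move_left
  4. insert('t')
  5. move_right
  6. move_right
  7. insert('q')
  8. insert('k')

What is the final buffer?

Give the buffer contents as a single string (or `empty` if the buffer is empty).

Answer: cttpuqkrpttpqk

Derivation:
After op 1 (insert('t')): buffer="cturpt" (len 6), cursors c1@2 c2@6, authorship .1...2
After op 2 (insert('p')): buffer="ctpurptp" (len 8), cursors c1@3 c2@8, authorship .11...22
After op 3 (move_left): buffer="ctpurptp" (len 8), cursors c1@2 c2@7, authorship .11...22
After op 4 (insert('t')): buffer="cttpurpttp" (len 10), cursors c1@3 c2@9, authorship .111...222
After op 5 (move_right): buffer="cttpurpttp" (len 10), cursors c1@4 c2@10, authorship .111...222
After op 6 (move_right): buffer="cttpurpttp" (len 10), cursors c1@5 c2@10, authorship .111...222
After op 7 (insert('q')): buffer="cttpuqrpttpq" (len 12), cursors c1@6 c2@12, authorship .111.1..2222
After op 8 (insert('k')): buffer="cttpuqkrpttpqk" (len 14), cursors c1@7 c2@14, authorship .111.11..22222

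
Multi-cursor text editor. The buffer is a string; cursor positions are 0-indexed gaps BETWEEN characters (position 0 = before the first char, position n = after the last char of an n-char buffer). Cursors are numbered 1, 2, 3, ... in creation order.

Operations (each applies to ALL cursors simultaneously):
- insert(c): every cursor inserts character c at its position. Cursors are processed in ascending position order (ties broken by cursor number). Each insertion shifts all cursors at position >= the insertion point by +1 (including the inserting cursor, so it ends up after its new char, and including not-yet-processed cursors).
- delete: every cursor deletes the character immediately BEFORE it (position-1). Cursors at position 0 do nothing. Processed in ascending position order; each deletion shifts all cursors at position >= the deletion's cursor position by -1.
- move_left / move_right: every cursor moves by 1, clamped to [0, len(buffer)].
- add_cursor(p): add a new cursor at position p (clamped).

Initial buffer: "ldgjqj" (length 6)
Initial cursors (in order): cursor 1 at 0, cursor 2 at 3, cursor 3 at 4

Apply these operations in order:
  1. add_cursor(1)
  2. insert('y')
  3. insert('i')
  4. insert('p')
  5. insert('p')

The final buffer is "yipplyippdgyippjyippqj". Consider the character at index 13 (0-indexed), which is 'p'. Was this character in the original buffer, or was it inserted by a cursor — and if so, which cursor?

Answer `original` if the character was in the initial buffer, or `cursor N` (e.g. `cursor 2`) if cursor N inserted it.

Answer: cursor 2

Derivation:
After op 1 (add_cursor(1)): buffer="ldgjqj" (len 6), cursors c1@0 c4@1 c2@3 c3@4, authorship ......
After op 2 (insert('y')): buffer="ylydgyjyqj" (len 10), cursors c1@1 c4@3 c2@6 c3@8, authorship 1.4..2.3..
After op 3 (insert('i')): buffer="yilyidgyijyiqj" (len 14), cursors c1@2 c4@5 c2@9 c3@12, authorship 11.44..22.33..
After op 4 (insert('p')): buffer="yiplyipdgyipjyipqj" (len 18), cursors c1@3 c4@7 c2@12 c3@16, authorship 111.444..222.333..
After op 5 (insert('p')): buffer="yipplyippdgyippjyippqj" (len 22), cursors c1@4 c4@9 c2@15 c3@20, authorship 1111.4444..2222.3333..
Authorship (.=original, N=cursor N): 1 1 1 1 . 4 4 4 4 . . 2 2 2 2 . 3 3 3 3 . .
Index 13: author = 2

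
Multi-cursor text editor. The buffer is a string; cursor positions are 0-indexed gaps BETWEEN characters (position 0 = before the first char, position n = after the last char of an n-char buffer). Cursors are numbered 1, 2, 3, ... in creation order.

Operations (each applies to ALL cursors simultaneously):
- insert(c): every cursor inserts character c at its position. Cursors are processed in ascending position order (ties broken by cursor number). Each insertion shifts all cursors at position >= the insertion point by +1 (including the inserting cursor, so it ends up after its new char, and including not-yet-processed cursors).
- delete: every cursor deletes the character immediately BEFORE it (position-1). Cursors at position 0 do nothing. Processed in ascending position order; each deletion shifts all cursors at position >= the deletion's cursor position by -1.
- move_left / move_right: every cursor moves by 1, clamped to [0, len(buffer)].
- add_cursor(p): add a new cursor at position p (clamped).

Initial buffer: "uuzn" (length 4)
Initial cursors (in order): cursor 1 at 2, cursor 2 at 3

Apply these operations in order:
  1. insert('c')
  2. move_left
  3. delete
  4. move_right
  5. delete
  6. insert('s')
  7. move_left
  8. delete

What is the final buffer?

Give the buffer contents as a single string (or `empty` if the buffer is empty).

Answer: sn

Derivation:
After op 1 (insert('c')): buffer="uuczcn" (len 6), cursors c1@3 c2@5, authorship ..1.2.
After op 2 (move_left): buffer="uuczcn" (len 6), cursors c1@2 c2@4, authorship ..1.2.
After op 3 (delete): buffer="uccn" (len 4), cursors c1@1 c2@2, authorship .12.
After op 4 (move_right): buffer="uccn" (len 4), cursors c1@2 c2@3, authorship .12.
After op 5 (delete): buffer="un" (len 2), cursors c1@1 c2@1, authorship ..
After op 6 (insert('s')): buffer="ussn" (len 4), cursors c1@3 c2@3, authorship .12.
After op 7 (move_left): buffer="ussn" (len 4), cursors c1@2 c2@2, authorship .12.
After op 8 (delete): buffer="sn" (len 2), cursors c1@0 c2@0, authorship 2.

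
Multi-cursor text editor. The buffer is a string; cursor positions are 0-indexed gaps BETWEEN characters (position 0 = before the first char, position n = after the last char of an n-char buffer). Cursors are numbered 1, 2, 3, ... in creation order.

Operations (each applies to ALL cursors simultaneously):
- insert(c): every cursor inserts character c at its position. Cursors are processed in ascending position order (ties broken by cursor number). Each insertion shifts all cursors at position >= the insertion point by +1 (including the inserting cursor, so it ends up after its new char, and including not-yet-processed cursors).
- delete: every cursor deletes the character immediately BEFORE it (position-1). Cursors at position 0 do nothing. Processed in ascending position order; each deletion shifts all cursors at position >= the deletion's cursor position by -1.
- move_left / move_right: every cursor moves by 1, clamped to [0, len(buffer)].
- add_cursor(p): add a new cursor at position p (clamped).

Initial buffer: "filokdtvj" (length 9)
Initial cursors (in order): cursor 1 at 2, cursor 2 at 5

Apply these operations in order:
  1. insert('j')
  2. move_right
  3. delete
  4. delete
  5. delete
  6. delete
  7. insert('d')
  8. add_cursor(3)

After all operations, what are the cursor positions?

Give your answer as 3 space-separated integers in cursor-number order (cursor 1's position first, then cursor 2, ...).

Answer: 2 2 3

Derivation:
After op 1 (insert('j')): buffer="fijlokjdtvj" (len 11), cursors c1@3 c2@7, authorship ..1...2....
After op 2 (move_right): buffer="fijlokjdtvj" (len 11), cursors c1@4 c2@8, authorship ..1...2....
After op 3 (delete): buffer="fijokjtvj" (len 9), cursors c1@3 c2@6, authorship ..1..2...
After op 4 (delete): buffer="fioktvj" (len 7), cursors c1@2 c2@4, authorship .......
After op 5 (delete): buffer="fotvj" (len 5), cursors c1@1 c2@2, authorship .....
After op 6 (delete): buffer="tvj" (len 3), cursors c1@0 c2@0, authorship ...
After op 7 (insert('d')): buffer="ddtvj" (len 5), cursors c1@2 c2@2, authorship 12...
After op 8 (add_cursor(3)): buffer="ddtvj" (len 5), cursors c1@2 c2@2 c3@3, authorship 12...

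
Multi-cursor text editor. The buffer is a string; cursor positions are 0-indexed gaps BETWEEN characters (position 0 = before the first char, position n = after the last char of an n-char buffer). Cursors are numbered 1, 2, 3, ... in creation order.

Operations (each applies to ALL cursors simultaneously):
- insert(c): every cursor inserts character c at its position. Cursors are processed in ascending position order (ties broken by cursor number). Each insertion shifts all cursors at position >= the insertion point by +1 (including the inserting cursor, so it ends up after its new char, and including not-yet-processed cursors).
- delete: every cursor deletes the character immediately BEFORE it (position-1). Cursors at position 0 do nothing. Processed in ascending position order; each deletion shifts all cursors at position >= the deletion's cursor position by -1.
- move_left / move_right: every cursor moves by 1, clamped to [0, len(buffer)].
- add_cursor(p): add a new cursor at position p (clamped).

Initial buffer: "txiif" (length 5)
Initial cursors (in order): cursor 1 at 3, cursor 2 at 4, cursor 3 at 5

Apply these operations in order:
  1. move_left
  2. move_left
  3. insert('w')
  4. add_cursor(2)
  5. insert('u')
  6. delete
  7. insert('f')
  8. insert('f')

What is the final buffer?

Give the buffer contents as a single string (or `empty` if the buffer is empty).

Answer: twffffxwffiwffif

Derivation:
After op 1 (move_left): buffer="txiif" (len 5), cursors c1@2 c2@3 c3@4, authorship .....
After op 2 (move_left): buffer="txiif" (len 5), cursors c1@1 c2@2 c3@3, authorship .....
After op 3 (insert('w')): buffer="twxwiwif" (len 8), cursors c1@2 c2@4 c3@6, authorship .1.2.3..
After op 4 (add_cursor(2)): buffer="twxwiwif" (len 8), cursors c1@2 c4@2 c2@4 c3@6, authorship .1.2.3..
After op 5 (insert('u')): buffer="twuuxwuiwuif" (len 12), cursors c1@4 c4@4 c2@7 c3@10, authorship .114.22.33..
After op 6 (delete): buffer="twxwiwif" (len 8), cursors c1@2 c4@2 c2@4 c3@6, authorship .1.2.3..
After op 7 (insert('f')): buffer="twffxwfiwfif" (len 12), cursors c1@4 c4@4 c2@7 c3@10, authorship .114.22.33..
After op 8 (insert('f')): buffer="twffffxwffiwffif" (len 16), cursors c1@6 c4@6 c2@10 c3@14, authorship .11414.222.333..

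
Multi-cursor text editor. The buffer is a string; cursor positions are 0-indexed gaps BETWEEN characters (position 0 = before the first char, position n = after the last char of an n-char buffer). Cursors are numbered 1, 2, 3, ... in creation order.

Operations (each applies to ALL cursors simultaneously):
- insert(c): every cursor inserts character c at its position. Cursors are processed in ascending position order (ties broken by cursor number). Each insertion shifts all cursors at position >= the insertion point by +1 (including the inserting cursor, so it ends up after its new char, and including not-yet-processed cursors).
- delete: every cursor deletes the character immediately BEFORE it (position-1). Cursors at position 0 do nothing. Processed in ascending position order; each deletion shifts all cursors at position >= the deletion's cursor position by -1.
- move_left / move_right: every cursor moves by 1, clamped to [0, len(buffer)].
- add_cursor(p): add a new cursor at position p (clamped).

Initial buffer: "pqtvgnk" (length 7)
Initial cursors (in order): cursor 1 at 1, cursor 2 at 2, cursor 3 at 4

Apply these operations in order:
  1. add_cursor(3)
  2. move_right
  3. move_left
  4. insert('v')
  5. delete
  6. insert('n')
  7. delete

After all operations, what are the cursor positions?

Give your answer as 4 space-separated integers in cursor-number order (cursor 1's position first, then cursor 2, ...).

Answer: 1 2 4 3

Derivation:
After op 1 (add_cursor(3)): buffer="pqtvgnk" (len 7), cursors c1@1 c2@2 c4@3 c3@4, authorship .......
After op 2 (move_right): buffer="pqtvgnk" (len 7), cursors c1@2 c2@3 c4@4 c3@5, authorship .......
After op 3 (move_left): buffer="pqtvgnk" (len 7), cursors c1@1 c2@2 c4@3 c3@4, authorship .......
After op 4 (insert('v')): buffer="pvqvtvvvgnk" (len 11), cursors c1@2 c2@4 c4@6 c3@8, authorship .1.2.4.3...
After op 5 (delete): buffer="pqtvgnk" (len 7), cursors c1@1 c2@2 c4@3 c3@4, authorship .......
After op 6 (insert('n')): buffer="pnqntnvngnk" (len 11), cursors c1@2 c2@4 c4@6 c3@8, authorship .1.2.4.3...
After op 7 (delete): buffer="pqtvgnk" (len 7), cursors c1@1 c2@2 c4@3 c3@4, authorship .......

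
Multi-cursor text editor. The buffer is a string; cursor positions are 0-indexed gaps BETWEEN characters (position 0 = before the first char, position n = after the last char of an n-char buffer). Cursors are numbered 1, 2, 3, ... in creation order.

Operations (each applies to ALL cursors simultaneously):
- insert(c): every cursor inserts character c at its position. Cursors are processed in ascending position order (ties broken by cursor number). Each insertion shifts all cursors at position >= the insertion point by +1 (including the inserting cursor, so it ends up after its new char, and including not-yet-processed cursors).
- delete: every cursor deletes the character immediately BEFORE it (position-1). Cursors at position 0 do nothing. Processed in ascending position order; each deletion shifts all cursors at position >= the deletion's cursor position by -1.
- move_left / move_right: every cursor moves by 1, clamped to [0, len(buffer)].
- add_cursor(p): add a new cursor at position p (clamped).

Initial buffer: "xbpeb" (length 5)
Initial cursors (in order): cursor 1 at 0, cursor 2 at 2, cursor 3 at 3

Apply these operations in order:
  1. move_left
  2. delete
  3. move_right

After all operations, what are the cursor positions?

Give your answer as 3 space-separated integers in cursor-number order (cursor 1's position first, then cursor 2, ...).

Answer: 1 1 1

Derivation:
After op 1 (move_left): buffer="xbpeb" (len 5), cursors c1@0 c2@1 c3@2, authorship .....
After op 2 (delete): buffer="peb" (len 3), cursors c1@0 c2@0 c3@0, authorship ...
After op 3 (move_right): buffer="peb" (len 3), cursors c1@1 c2@1 c3@1, authorship ...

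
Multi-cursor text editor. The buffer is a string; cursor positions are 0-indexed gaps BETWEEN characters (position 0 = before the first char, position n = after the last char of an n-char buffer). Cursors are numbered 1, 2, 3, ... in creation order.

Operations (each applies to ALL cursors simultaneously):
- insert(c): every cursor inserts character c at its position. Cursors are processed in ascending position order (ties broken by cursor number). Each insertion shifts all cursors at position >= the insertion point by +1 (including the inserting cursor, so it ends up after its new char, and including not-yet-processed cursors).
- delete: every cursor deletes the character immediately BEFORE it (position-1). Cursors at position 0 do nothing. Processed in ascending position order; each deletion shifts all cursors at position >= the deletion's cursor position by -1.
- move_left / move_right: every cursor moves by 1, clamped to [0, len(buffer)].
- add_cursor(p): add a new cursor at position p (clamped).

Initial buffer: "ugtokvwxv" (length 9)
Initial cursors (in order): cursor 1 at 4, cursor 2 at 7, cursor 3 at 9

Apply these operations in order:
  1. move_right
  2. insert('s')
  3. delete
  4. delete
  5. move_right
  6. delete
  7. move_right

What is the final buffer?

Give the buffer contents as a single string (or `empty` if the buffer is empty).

Answer: ugt

Derivation:
After op 1 (move_right): buffer="ugtokvwxv" (len 9), cursors c1@5 c2@8 c3@9, authorship .........
After op 2 (insert('s')): buffer="ugtoksvwxsvs" (len 12), cursors c1@6 c2@10 c3@12, authorship .....1...2.3
After op 3 (delete): buffer="ugtokvwxv" (len 9), cursors c1@5 c2@8 c3@9, authorship .........
After op 4 (delete): buffer="ugtovw" (len 6), cursors c1@4 c2@6 c3@6, authorship ......
After op 5 (move_right): buffer="ugtovw" (len 6), cursors c1@5 c2@6 c3@6, authorship ......
After op 6 (delete): buffer="ugt" (len 3), cursors c1@3 c2@3 c3@3, authorship ...
After op 7 (move_right): buffer="ugt" (len 3), cursors c1@3 c2@3 c3@3, authorship ...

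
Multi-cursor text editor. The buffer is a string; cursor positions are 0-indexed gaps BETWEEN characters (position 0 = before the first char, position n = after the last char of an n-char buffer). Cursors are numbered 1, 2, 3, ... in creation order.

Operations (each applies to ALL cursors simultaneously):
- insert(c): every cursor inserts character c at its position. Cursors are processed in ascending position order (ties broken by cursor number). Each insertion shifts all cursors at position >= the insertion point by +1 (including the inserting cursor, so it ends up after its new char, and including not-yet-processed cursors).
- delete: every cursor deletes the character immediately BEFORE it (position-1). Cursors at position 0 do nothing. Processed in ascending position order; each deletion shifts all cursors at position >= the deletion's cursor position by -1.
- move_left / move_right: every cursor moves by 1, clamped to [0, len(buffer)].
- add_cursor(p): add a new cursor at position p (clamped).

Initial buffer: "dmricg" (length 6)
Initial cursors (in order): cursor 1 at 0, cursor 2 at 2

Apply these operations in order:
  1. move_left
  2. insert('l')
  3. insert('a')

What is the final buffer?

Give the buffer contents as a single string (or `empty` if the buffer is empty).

Answer: ladlamricg

Derivation:
After op 1 (move_left): buffer="dmricg" (len 6), cursors c1@0 c2@1, authorship ......
After op 2 (insert('l')): buffer="ldlmricg" (len 8), cursors c1@1 c2@3, authorship 1.2.....
After op 3 (insert('a')): buffer="ladlamricg" (len 10), cursors c1@2 c2@5, authorship 11.22.....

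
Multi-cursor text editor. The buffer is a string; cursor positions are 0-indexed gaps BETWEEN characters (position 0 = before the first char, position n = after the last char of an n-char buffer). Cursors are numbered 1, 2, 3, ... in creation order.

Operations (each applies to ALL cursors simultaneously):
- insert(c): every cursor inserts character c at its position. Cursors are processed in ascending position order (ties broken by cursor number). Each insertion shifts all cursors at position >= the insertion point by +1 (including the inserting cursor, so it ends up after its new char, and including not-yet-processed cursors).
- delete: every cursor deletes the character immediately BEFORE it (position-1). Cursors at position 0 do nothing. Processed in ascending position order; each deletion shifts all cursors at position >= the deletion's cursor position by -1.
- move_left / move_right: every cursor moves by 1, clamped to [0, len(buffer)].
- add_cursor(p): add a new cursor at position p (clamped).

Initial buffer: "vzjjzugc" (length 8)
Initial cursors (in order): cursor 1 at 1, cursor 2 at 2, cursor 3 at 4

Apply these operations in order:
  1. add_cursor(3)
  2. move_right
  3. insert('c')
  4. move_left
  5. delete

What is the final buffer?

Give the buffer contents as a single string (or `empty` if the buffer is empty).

Answer: vccccugc

Derivation:
After op 1 (add_cursor(3)): buffer="vzjjzugc" (len 8), cursors c1@1 c2@2 c4@3 c3@4, authorship ........
After op 2 (move_right): buffer="vzjjzugc" (len 8), cursors c1@2 c2@3 c4@4 c3@5, authorship ........
After op 3 (insert('c')): buffer="vzcjcjczcugc" (len 12), cursors c1@3 c2@5 c4@7 c3@9, authorship ..1.2.4.3...
After op 4 (move_left): buffer="vzcjcjczcugc" (len 12), cursors c1@2 c2@4 c4@6 c3@8, authorship ..1.2.4.3...
After op 5 (delete): buffer="vccccugc" (len 8), cursors c1@1 c2@2 c4@3 c3@4, authorship .1243...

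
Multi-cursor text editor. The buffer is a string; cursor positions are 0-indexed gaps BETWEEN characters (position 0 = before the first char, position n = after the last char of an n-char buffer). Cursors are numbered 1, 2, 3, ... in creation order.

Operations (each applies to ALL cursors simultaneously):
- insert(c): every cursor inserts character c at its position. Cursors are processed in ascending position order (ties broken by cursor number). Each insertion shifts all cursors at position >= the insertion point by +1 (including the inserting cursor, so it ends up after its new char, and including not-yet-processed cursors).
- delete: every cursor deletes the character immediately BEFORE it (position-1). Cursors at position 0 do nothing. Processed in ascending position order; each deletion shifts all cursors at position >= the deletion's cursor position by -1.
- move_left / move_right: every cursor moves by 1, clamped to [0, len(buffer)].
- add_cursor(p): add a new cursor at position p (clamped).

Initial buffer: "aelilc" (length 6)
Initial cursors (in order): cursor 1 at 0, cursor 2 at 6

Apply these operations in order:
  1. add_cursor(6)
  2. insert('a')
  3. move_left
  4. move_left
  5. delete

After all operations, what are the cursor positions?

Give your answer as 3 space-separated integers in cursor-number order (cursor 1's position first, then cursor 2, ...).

After op 1 (add_cursor(6)): buffer="aelilc" (len 6), cursors c1@0 c2@6 c3@6, authorship ......
After op 2 (insert('a')): buffer="aaelilcaa" (len 9), cursors c1@1 c2@9 c3@9, authorship 1......23
After op 3 (move_left): buffer="aaelilcaa" (len 9), cursors c1@0 c2@8 c3@8, authorship 1......23
After op 4 (move_left): buffer="aaelilcaa" (len 9), cursors c1@0 c2@7 c3@7, authorship 1......23
After op 5 (delete): buffer="aaeliaa" (len 7), cursors c1@0 c2@5 c3@5, authorship 1....23

Answer: 0 5 5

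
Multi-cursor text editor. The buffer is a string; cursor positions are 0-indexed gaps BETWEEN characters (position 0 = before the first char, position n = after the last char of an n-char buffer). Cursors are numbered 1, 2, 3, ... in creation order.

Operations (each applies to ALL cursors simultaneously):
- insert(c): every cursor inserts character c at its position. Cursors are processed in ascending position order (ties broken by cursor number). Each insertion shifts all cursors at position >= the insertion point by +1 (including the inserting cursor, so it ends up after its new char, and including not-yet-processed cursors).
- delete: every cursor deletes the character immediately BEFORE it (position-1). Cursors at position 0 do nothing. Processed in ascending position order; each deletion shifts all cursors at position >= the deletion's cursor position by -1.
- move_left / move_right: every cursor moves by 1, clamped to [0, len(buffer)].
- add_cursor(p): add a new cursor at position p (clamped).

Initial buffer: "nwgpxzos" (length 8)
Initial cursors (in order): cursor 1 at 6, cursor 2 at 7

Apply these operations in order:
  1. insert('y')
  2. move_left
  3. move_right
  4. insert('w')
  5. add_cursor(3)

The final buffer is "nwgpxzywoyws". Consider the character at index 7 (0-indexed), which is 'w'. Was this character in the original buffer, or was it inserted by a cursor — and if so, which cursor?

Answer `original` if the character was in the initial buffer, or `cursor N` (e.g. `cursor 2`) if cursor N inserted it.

Answer: cursor 1

Derivation:
After op 1 (insert('y')): buffer="nwgpxzyoys" (len 10), cursors c1@7 c2@9, authorship ......1.2.
After op 2 (move_left): buffer="nwgpxzyoys" (len 10), cursors c1@6 c2@8, authorship ......1.2.
After op 3 (move_right): buffer="nwgpxzyoys" (len 10), cursors c1@7 c2@9, authorship ......1.2.
After op 4 (insert('w')): buffer="nwgpxzywoyws" (len 12), cursors c1@8 c2@11, authorship ......11.22.
After op 5 (add_cursor(3)): buffer="nwgpxzywoyws" (len 12), cursors c3@3 c1@8 c2@11, authorship ......11.22.
Authorship (.=original, N=cursor N): . . . . . . 1 1 . 2 2 .
Index 7: author = 1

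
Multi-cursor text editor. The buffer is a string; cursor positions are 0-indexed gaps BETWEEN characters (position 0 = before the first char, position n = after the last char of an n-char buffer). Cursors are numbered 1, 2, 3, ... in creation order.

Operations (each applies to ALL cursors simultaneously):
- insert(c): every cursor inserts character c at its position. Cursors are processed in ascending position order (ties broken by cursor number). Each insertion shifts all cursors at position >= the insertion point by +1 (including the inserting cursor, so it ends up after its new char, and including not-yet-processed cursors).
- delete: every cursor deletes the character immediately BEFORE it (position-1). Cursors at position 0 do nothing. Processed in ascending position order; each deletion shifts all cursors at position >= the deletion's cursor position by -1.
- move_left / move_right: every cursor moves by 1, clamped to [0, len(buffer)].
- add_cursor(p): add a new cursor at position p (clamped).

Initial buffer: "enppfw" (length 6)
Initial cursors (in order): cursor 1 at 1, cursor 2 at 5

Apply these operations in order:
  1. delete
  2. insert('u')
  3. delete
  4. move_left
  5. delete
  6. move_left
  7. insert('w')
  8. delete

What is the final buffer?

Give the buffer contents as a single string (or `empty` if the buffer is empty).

After op 1 (delete): buffer="nppw" (len 4), cursors c1@0 c2@3, authorship ....
After op 2 (insert('u')): buffer="unppuw" (len 6), cursors c1@1 c2@5, authorship 1...2.
After op 3 (delete): buffer="nppw" (len 4), cursors c1@0 c2@3, authorship ....
After op 4 (move_left): buffer="nppw" (len 4), cursors c1@0 c2@2, authorship ....
After op 5 (delete): buffer="npw" (len 3), cursors c1@0 c2@1, authorship ...
After op 6 (move_left): buffer="npw" (len 3), cursors c1@0 c2@0, authorship ...
After op 7 (insert('w')): buffer="wwnpw" (len 5), cursors c1@2 c2@2, authorship 12...
After op 8 (delete): buffer="npw" (len 3), cursors c1@0 c2@0, authorship ...

Answer: npw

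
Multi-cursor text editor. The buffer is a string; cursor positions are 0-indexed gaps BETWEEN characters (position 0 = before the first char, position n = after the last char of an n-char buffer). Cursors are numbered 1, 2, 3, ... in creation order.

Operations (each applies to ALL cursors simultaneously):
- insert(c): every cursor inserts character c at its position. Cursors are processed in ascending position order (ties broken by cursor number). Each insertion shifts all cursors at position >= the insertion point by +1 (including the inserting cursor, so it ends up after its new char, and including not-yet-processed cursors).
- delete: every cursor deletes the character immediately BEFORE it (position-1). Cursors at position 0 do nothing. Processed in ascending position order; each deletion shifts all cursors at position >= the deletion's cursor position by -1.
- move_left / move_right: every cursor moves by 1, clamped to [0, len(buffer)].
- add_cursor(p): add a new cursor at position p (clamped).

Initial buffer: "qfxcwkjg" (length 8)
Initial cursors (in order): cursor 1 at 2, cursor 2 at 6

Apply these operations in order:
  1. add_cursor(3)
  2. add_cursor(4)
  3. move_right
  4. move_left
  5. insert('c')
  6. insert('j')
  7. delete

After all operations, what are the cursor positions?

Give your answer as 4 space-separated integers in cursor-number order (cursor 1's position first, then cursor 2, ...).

After op 1 (add_cursor(3)): buffer="qfxcwkjg" (len 8), cursors c1@2 c3@3 c2@6, authorship ........
After op 2 (add_cursor(4)): buffer="qfxcwkjg" (len 8), cursors c1@2 c3@3 c4@4 c2@6, authorship ........
After op 3 (move_right): buffer="qfxcwkjg" (len 8), cursors c1@3 c3@4 c4@5 c2@7, authorship ........
After op 4 (move_left): buffer="qfxcwkjg" (len 8), cursors c1@2 c3@3 c4@4 c2@6, authorship ........
After op 5 (insert('c')): buffer="qfcxcccwkcjg" (len 12), cursors c1@3 c3@5 c4@7 c2@10, authorship ..1.3.4..2..
After op 6 (insert('j')): buffer="qfcjxcjccjwkcjjg" (len 16), cursors c1@4 c3@7 c4@10 c2@14, authorship ..11.33.44..22..
After op 7 (delete): buffer="qfcxcccwkcjg" (len 12), cursors c1@3 c3@5 c4@7 c2@10, authorship ..1.3.4..2..

Answer: 3 10 5 7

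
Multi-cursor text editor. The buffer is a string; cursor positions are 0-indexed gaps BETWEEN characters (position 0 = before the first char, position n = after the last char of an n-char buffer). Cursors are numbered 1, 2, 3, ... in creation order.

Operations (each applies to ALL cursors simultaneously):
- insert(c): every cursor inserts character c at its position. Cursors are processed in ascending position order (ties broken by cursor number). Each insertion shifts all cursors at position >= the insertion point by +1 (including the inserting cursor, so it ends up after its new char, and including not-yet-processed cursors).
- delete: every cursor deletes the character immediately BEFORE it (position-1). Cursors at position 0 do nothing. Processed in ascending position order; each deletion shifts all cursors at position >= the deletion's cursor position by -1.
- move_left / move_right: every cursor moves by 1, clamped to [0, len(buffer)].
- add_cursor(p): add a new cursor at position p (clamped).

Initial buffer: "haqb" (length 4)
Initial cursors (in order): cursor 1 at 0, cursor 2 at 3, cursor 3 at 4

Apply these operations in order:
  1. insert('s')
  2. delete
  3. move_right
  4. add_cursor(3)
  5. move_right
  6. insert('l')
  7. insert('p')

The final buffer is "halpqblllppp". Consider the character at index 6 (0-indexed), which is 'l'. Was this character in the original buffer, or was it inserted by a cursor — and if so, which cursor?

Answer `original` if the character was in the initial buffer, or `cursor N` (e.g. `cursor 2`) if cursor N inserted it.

After op 1 (insert('s')): buffer="shaqsbs" (len 7), cursors c1@1 c2@5 c3@7, authorship 1...2.3
After op 2 (delete): buffer="haqb" (len 4), cursors c1@0 c2@3 c3@4, authorship ....
After op 3 (move_right): buffer="haqb" (len 4), cursors c1@1 c2@4 c3@4, authorship ....
After op 4 (add_cursor(3)): buffer="haqb" (len 4), cursors c1@1 c4@3 c2@4 c3@4, authorship ....
After op 5 (move_right): buffer="haqb" (len 4), cursors c1@2 c2@4 c3@4 c4@4, authorship ....
After op 6 (insert('l')): buffer="halqblll" (len 8), cursors c1@3 c2@8 c3@8 c4@8, authorship ..1..234
After op 7 (insert('p')): buffer="halpqblllppp" (len 12), cursors c1@4 c2@12 c3@12 c4@12, authorship ..11..234234
Authorship (.=original, N=cursor N): . . 1 1 . . 2 3 4 2 3 4
Index 6: author = 2

Answer: cursor 2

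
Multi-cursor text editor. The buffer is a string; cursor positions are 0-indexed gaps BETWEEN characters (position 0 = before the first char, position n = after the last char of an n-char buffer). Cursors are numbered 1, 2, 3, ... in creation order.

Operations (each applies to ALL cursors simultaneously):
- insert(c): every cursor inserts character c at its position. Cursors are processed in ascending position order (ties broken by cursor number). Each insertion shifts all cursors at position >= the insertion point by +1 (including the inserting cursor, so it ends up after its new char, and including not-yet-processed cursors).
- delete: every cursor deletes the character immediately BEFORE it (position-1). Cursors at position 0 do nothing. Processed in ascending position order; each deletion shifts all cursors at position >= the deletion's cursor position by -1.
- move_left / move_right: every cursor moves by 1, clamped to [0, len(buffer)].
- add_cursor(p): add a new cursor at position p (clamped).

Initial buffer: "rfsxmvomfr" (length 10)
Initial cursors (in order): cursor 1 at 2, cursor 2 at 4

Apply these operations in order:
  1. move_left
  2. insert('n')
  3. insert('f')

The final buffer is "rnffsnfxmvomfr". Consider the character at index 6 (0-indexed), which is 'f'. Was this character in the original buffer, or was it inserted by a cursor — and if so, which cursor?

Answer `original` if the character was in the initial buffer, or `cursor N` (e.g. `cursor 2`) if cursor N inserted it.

Answer: cursor 2

Derivation:
After op 1 (move_left): buffer="rfsxmvomfr" (len 10), cursors c1@1 c2@3, authorship ..........
After op 2 (insert('n')): buffer="rnfsnxmvomfr" (len 12), cursors c1@2 c2@5, authorship .1..2.......
After op 3 (insert('f')): buffer="rnffsnfxmvomfr" (len 14), cursors c1@3 c2@7, authorship .11..22.......
Authorship (.=original, N=cursor N): . 1 1 . . 2 2 . . . . . . .
Index 6: author = 2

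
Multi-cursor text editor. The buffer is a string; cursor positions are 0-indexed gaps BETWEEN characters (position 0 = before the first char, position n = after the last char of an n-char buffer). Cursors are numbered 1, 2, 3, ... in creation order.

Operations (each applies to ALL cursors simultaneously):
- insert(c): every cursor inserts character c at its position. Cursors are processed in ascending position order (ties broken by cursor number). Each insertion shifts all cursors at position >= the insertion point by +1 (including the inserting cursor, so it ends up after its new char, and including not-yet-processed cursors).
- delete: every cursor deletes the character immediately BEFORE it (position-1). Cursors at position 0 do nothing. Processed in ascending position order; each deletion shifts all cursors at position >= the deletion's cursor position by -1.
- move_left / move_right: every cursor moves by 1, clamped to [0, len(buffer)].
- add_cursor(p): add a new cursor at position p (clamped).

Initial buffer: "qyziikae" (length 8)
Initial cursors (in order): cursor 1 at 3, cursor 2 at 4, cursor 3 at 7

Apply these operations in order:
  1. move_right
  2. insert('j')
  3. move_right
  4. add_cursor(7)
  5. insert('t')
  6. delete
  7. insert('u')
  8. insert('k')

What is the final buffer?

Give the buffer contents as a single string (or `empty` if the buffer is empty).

After op 1 (move_right): buffer="qyziikae" (len 8), cursors c1@4 c2@5 c3@8, authorship ........
After op 2 (insert('j')): buffer="qyzijijkaej" (len 11), cursors c1@5 c2@7 c3@11, authorship ....1.2...3
After op 3 (move_right): buffer="qyzijijkaej" (len 11), cursors c1@6 c2@8 c3@11, authorship ....1.2...3
After op 4 (add_cursor(7)): buffer="qyzijijkaej" (len 11), cursors c1@6 c4@7 c2@8 c3@11, authorship ....1.2...3
After op 5 (insert('t')): buffer="qyzijitjtktaejt" (len 15), cursors c1@7 c4@9 c2@11 c3@15, authorship ....1.124.2..33
After op 6 (delete): buffer="qyzijijkaej" (len 11), cursors c1@6 c4@7 c2@8 c3@11, authorship ....1.2...3
After op 7 (insert('u')): buffer="qyzijiujukuaeju" (len 15), cursors c1@7 c4@9 c2@11 c3@15, authorship ....1.124.2..33
After op 8 (insert('k')): buffer="qyzijiukjukkukaejuk" (len 19), cursors c1@8 c4@11 c2@14 c3@19, authorship ....1.11244.22..333

Answer: qyzijiukjukkukaejuk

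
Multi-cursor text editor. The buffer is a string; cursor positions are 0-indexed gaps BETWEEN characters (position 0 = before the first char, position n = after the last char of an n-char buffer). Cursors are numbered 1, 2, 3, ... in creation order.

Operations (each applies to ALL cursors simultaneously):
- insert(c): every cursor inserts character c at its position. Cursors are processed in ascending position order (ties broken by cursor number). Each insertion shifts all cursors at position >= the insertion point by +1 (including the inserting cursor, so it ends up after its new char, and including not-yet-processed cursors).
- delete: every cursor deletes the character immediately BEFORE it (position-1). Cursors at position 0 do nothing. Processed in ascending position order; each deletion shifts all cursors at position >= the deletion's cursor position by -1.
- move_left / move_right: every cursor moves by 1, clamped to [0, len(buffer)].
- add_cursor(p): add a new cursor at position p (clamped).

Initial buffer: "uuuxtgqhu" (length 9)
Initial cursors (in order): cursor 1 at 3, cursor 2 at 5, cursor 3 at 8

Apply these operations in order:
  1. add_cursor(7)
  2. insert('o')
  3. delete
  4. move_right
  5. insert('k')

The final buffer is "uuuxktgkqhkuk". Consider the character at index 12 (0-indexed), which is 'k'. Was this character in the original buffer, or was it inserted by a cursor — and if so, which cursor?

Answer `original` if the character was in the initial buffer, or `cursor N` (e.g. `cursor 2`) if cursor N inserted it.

Answer: cursor 3

Derivation:
After op 1 (add_cursor(7)): buffer="uuuxtgqhu" (len 9), cursors c1@3 c2@5 c4@7 c3@8, authorship .........
After op 2 (insert('o')): buffer="uuuoxtogqohou" (len 13), cursors c1@4 c2@7 c4@10 c3@12, authorship ...1..2..4.3.
After op 3 (delete): buffer="uuuxtgqhu" (len 9), cursors c1@3 c2@5 c4@7 c3@8, authorship .........
After op 4 (move_right): buffer="uuuxtgqhu" (len 9), cursors c1@4 c2@6 c4@8 c3@9, authorship .........
After op 5 (insert('k')): buffer="uuuxktgkqhkuk" (len 13), cursors c1@5 c2@8 c4@11 c3@13, authorship ....1..2..4.3
Authorship (.=original, N=cursor N): . . . . 1 . . 2 . . 4 . 3
Index 12: author = 3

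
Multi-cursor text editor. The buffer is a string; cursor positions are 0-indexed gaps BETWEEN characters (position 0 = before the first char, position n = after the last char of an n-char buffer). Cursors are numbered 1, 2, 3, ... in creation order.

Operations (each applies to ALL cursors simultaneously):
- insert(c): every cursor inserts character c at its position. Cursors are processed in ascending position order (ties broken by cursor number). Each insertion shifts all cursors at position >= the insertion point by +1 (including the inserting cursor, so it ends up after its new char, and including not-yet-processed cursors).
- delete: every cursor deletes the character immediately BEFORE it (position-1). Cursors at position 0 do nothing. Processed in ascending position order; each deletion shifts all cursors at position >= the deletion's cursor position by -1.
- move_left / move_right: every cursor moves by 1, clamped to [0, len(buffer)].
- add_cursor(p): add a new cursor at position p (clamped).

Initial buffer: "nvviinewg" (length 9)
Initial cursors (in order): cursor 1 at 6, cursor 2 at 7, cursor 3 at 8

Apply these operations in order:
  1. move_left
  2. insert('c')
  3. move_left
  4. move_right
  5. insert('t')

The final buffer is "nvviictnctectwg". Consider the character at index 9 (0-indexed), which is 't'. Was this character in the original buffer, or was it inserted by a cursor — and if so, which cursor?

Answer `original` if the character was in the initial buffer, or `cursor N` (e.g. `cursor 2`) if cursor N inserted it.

Answer: cursor 2

Derivation:
After op 1 (move_left): buffer="nvviinewg" (len 9), cursors c1@5 c2@6 c3@7, authorship .........
After op 2 (insert('c')): buffer="nvviicncecwg" (len 12), cursors c1@6 c2@8 c3@10, authorship .....1.2.3..
After op 3 (move_left): buffer="nvviicncecwg" (len 12), cursors c1@5 c2@7 c3@9, authorship .....1.2.3..
After op 4 (move_right): buffer="nvviicncecwg" (len 12), cursors c1@6 c2@8 c3@10, authorship .....1.2.3..
After op 5 (insert('t')): buffer="nvviictnctectwg" (len 15), cursors c1@7 c2@10 c3@13, authorship .....11.22.33..
Authorship (.=original, N=cursor N): . . . . . 1 1 . 2 2 . 3 3 . .
Index 9: author = 2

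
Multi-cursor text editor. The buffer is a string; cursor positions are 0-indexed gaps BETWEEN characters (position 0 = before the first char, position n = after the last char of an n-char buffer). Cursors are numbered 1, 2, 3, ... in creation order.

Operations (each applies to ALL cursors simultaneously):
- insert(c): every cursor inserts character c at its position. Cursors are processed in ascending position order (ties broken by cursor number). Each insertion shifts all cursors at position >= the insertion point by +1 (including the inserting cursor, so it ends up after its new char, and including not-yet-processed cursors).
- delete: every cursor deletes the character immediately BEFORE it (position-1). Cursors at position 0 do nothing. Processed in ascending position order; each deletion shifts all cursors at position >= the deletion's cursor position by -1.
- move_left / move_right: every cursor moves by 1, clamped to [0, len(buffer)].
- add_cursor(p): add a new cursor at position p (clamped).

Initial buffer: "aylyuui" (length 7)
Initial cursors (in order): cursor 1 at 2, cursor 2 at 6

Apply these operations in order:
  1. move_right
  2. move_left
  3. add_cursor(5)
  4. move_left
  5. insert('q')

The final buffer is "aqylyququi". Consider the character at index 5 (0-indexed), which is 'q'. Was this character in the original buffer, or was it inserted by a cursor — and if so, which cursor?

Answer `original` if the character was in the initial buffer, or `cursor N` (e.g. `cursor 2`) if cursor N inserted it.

Answer: cursor 3

Derivation:
After op 1 (move_right): buffer="aylyuui" (len 7), cursors c1@3 c2@7, authorship .......
After op 2 (move_left): buffer="aylyuui" (len 7), cursors c1@2 c2@6, authorship .......
After op 3 (add_cursor(5)): buffer="aylyuui" (len 7), cursors c1@2 c3@5 c2@6, authorship .......
After op 4 (move_left): buffer="aylyuui" (len 7), cursors c1@1 c3@4 c2@5, authorship .......
After op 5 (insert('q')): buffer="aqylyququi" (len 10), cursors c1@2 c3@6 c2@8, authorship .1...3.2..
Authorship (.=original, N=cursor N): . 1 . . . 3 . 2 . .
Index 5: author = 3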